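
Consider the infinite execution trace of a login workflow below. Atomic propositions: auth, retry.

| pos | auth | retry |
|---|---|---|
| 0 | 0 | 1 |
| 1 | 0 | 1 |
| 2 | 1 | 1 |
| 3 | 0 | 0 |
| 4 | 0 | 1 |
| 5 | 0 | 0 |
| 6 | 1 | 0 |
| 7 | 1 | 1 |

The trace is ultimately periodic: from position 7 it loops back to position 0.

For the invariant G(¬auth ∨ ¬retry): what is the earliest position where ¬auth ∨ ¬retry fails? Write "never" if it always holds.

Check ¬auth ∨ ¬retry at each position in order: 0 ✓, 1 ✓.
At position 2 the labels are {auth, retry}, so ¬auth ∨ ¬retry is false there. This is the first violation.

2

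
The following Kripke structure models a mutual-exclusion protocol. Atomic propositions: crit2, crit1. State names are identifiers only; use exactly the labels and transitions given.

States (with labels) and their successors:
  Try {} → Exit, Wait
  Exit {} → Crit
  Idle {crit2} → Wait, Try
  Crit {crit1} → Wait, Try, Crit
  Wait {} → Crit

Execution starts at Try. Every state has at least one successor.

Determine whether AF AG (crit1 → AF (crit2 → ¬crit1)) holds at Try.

States satisfying AG (crit1 → AF (crit2 → ¬crit1)): {Try, Exit, Idle, Crit, Wait}.
States satisfying AF AG (crit1 → AF (crit2 → ¬crit1)): {Try, Exit, Idle, Crit, Wait}.
Try ∈ Sat(AF AG (crit1 → AF (crit2 → ¬crit1))).

Holds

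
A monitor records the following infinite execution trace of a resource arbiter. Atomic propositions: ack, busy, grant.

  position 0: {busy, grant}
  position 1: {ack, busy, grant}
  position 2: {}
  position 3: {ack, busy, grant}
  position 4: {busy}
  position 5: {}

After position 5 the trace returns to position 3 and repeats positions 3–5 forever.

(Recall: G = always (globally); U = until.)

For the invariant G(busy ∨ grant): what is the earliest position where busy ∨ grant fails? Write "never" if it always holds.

Check busy ∨ grant at each position in order: 0 ✓, 1 ✓.
At position 2 the labels are {}, so busy ∨ grant is false there. This is the first violation.

2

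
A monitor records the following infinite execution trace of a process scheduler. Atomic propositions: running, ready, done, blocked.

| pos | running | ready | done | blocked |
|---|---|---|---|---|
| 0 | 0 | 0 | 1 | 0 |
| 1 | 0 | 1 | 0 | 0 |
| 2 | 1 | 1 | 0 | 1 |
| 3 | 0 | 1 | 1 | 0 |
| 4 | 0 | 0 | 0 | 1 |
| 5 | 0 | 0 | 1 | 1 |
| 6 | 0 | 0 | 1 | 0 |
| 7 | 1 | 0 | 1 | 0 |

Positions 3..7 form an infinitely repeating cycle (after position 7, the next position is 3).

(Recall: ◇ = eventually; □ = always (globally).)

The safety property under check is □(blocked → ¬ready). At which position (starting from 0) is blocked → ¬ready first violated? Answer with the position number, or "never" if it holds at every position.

Check blocked → ¬ready at each position in order: 0 ✓, 1 ✓.
At position 2 the labels are {blocked, ready, running}, so blocked → ¬ready is false there. This is the first violation.

2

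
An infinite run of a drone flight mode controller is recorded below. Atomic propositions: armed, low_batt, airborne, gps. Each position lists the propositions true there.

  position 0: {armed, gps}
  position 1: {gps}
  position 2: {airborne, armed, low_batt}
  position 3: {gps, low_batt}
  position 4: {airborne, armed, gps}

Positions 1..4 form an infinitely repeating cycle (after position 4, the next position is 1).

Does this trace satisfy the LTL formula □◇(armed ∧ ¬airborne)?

Violated

◇(armed ∧ ¬airborne) must hold at every position from 0 onward. It fails at position 1, so □◇(armed ∧ ¬airborne) is false.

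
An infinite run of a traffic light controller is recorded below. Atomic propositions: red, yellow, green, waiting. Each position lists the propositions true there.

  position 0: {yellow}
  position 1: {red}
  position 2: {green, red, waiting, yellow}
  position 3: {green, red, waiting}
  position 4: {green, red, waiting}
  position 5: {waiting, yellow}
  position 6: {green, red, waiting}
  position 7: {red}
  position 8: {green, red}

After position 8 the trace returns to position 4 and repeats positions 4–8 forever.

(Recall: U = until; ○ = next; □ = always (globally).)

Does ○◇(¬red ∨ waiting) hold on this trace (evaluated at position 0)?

Yes

The position after 0 is 1; ◇(¬red ∨ waiting) is true there.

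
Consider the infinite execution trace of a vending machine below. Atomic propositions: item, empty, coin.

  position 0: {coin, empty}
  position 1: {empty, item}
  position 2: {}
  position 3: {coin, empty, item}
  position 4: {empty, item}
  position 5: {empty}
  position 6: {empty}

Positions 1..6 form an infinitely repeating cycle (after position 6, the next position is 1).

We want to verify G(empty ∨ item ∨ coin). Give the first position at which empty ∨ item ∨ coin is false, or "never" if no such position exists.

2

Check empty ∨ item ∨ coin at each position in order: 0 ✓, 1 ✓.
At position 2 the labels are {}, so empty ∨ item ∨ coin is false there. This is the first violation.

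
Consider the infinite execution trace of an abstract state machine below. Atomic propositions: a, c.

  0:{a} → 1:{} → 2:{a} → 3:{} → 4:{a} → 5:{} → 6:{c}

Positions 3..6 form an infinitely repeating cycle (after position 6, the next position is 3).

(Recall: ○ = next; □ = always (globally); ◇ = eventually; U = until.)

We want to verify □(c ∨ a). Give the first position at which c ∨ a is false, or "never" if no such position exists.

1

Check c ∨ a at each position in order: 0 ✓.
At position 1 the labels are {}, so c ∨ a is false there. This is the first violation.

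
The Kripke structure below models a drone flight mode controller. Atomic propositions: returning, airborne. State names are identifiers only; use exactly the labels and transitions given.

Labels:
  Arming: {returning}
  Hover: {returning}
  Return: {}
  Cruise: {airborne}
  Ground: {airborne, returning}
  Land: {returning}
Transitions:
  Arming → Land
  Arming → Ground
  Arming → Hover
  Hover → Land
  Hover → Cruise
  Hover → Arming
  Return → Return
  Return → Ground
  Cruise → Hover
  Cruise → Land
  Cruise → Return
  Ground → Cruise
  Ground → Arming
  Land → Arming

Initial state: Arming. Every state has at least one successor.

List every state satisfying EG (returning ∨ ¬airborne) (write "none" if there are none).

{Arming, Hover, Return, Ground, Land}

States satisfying returning ∨ ¬airborne: {Arming, Hover, Return, Ground, Land}.
States satisfying EG (returning ∨ ¬airborne): {Arming, Hover, Return, Ground, Land}.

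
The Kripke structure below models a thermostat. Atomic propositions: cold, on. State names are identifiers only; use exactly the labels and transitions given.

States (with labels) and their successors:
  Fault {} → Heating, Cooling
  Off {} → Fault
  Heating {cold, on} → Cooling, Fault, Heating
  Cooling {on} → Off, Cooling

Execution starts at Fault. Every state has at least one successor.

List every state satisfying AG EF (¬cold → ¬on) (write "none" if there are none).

{Fault, Off, Heating, Cooling}

States satisfying EF (¬cold → ¬on): {Fault, Off, Heating, Cooling}.
States satisfying AG EF (¬cold → ¬on): {Fault, Off, Heating, Cooling}.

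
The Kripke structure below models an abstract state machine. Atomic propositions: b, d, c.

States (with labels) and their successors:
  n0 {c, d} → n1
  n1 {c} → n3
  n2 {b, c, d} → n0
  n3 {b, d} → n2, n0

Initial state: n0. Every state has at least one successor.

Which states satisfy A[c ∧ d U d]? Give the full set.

States satisfying c ∧ d: {n0, n2}.
States satisfying d: {n0, n2, n3}.
States satisfying A[c ∧ d U d]: {n0, n2, n3}.

{n0, n2, n3}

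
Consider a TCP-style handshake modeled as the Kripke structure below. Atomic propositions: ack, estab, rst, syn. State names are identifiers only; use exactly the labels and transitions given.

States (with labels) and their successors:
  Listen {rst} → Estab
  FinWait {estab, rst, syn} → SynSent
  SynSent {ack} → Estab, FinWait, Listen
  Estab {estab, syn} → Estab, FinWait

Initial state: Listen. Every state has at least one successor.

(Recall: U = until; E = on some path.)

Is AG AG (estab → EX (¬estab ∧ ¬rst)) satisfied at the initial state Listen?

States satisfying AG (estab → EX (¬estab ∧ ¬rst)): ∅.
States satisfying AG AG (estab → EX (¬estab ∧ ¬rst)): ∅.
Estab is reachable from Listen and violates AG (estab → EX (¬estab ∧ ¬rst)), so AG fails at Listen.
Listen ∉ Sat(AG AG (estab → EX (¬estab ∧ ¬rst))).

No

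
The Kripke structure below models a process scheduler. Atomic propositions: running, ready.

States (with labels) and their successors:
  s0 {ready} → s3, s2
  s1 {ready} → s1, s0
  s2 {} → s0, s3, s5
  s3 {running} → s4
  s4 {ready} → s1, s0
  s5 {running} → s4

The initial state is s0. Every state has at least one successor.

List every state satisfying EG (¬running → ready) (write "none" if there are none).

{s0, s1, s3, s4, s5}

States satisfying ¬running → ready: {s0, s1, s3, s4, s5}.
States satisfying EG (¬running → ready): {s0, s1, s3, s4, s5}.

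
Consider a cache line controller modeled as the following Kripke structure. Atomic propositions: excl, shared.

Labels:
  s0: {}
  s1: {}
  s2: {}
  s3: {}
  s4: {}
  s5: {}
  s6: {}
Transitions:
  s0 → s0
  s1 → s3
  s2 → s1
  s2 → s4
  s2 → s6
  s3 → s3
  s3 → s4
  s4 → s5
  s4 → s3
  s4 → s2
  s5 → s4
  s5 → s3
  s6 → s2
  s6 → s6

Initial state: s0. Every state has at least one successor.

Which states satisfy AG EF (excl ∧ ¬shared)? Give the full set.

States satisfying EF (excl ∧ ¬shared): ∅.
States satisfying AG EF (excl ∧ ¬shared): ∅.

none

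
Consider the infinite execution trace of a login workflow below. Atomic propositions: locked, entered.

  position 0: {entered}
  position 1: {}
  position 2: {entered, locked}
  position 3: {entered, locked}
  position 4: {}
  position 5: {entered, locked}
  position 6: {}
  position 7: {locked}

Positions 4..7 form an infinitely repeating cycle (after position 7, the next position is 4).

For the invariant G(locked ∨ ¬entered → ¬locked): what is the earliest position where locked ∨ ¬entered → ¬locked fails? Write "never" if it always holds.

Check locked ∨ ¬entered → ¬locked at each position in order: 0 ✓, 1 ✓.
At position 2 the labels are {entered, locked}, so locked ∨ ¬entered → ¬locked is false there. This is the first violation.

2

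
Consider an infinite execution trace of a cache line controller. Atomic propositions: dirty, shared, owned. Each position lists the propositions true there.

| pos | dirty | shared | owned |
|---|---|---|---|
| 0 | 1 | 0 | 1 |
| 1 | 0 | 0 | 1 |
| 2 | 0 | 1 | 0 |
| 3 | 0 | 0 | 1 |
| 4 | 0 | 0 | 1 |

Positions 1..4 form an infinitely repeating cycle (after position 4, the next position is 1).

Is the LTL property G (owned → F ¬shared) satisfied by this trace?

owned → F ¬shared holds at every position 0..4, and those are all positions ever visited, so G (owned → F ¬shared) holds.
Positions where owned holds: 0, 1, 3, 4.
Check F ¬shared at each: 0→ok, 1→ok, 3→ok, 4→ok.

Satisfied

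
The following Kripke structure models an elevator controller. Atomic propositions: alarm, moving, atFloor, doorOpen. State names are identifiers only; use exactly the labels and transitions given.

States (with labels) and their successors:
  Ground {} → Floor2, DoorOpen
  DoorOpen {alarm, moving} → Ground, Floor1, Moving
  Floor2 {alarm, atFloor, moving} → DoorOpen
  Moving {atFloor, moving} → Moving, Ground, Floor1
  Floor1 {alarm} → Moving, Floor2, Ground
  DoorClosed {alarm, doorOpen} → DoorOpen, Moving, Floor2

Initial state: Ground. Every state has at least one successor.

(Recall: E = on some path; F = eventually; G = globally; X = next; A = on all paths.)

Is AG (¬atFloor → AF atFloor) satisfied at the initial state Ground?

States satisfying ¬atFloor → AF atFloor: {Floor2, Moving}.
States satisfying AG (¬atFloor → AF atFloor): ∅.
DoorOpen is reachable from Ground and violates ¬atFloor → AF atFloor, so AG fails at Ground.
Ground ∉ Sat(AG (¬atFloor → AF atFloor)).

Violated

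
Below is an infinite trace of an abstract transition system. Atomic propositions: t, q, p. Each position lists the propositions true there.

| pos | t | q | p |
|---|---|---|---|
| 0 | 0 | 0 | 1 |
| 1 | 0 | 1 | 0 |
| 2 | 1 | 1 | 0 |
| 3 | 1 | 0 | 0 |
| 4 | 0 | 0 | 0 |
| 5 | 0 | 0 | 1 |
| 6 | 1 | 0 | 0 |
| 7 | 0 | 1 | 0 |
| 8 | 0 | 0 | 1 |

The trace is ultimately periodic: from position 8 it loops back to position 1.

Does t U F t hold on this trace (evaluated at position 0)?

Walking from position 0: F t first holds at position 0, and t holds at every earlier position along the way, so t U F t holds.

Holds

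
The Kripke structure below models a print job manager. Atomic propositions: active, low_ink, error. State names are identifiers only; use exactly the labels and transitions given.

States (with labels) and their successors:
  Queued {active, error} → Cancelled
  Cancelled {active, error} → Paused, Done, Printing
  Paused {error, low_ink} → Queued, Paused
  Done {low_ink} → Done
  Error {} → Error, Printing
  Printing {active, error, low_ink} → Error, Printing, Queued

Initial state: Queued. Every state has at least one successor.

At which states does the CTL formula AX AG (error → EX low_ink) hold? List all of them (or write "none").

States satisfying AG (error → EX low_ink): {Done}.
States satisfying AX AG (error → EX low_ink): {Done}.

{Done}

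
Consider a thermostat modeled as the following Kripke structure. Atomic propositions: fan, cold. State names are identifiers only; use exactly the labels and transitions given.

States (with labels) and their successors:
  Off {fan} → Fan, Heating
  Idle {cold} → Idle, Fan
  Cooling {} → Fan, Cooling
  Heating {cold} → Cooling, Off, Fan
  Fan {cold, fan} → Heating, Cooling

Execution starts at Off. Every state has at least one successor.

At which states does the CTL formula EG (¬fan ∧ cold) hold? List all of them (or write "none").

States satisfying ¬fan ∧ cold: {Idle, Heating}.
States satisfying EG (¬fan ∧ cold): {Idle}.

{Idle}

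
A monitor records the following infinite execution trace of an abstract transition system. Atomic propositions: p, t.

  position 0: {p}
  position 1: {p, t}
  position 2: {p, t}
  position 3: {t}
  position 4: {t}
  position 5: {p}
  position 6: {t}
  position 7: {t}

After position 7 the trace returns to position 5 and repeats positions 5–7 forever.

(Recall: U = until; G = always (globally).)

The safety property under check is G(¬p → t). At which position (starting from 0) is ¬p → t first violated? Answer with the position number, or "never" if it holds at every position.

¬p → t holds at every position 0..7, and those are all the positions the trace ever visits, so the invariant G(¬p → t) is never violated.

never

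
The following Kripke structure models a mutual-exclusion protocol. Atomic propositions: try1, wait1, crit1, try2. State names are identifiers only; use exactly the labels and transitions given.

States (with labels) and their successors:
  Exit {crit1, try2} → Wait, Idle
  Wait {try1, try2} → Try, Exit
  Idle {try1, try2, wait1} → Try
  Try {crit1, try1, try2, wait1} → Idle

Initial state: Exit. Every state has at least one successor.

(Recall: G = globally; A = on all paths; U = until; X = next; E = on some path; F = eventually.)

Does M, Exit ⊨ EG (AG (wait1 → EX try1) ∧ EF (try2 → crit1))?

States satisfying AG (wait1 → EX try1) ∧ EF (try2 → crit1): {Exit, Wait, Idle, Try}.
States satisfying EG (AG (wait1 → EX try1) ∧ EF (try2 → crit1)): {Exit, Wait, Idle, Try}.
Exit ∈ Sat(EG (AG (wait1 → EX try1) ∧ EF (try2 → crit1))).

Holds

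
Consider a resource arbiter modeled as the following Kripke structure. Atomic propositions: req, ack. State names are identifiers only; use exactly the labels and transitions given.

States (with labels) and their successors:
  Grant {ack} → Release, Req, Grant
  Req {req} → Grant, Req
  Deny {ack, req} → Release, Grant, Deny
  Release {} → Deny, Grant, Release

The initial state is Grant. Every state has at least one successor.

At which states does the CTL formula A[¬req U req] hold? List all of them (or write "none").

{Req, Deny}

States satisfying ¬req: {Grant, Release}.
States satisfying req: {Req, Deny}.
States satisfying A[¬req U req]: {Req, Deny}.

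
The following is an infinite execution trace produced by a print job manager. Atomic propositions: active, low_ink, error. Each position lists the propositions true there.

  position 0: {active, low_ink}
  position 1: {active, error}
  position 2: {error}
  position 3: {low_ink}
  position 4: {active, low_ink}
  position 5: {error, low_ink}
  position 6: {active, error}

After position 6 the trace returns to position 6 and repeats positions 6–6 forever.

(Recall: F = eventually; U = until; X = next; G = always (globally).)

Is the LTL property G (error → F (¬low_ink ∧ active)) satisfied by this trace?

Satisfied

error → F (¬low_ink ∧ active) holds at every position 0..6, and those are all positions ever visited, so G (error → F (¬low_ink ∧ active)) holds.
Positions where error holds: 1, 2, 5, 6.
Check F (¬low_ink ∧ active) at each: 1→ok, 2→ok, 5→ok, 6→ok.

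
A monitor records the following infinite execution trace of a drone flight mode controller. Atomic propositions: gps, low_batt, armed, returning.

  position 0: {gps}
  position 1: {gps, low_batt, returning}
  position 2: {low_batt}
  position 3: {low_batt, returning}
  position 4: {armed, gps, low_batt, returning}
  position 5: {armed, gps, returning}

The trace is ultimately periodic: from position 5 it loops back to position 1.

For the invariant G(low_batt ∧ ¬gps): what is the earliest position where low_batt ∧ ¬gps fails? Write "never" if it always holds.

At position 0 the labels are {gps}, so low_batt ∧ ¬gps is false there. This is the first violation.

0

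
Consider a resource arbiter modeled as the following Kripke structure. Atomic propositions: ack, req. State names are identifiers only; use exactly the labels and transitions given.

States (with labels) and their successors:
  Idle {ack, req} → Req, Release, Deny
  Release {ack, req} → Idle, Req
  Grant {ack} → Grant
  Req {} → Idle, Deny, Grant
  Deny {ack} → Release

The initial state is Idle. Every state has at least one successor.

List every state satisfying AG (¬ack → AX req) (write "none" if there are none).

{Grant}

States satisfying ¬ack → AX req: {Idle, Release, Grant, Deny}.
States satisfying AG (¬ack → AX req): {Grant}.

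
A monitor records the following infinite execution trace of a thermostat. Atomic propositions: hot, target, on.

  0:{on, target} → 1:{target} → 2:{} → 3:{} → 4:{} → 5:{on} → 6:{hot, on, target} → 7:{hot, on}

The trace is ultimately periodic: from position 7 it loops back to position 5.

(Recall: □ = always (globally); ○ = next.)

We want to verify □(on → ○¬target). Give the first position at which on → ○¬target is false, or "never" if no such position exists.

0

At position 0 the labels are {on, target} and the next position 1 has {target}, so on → ○¬target is false there. This is the first violation.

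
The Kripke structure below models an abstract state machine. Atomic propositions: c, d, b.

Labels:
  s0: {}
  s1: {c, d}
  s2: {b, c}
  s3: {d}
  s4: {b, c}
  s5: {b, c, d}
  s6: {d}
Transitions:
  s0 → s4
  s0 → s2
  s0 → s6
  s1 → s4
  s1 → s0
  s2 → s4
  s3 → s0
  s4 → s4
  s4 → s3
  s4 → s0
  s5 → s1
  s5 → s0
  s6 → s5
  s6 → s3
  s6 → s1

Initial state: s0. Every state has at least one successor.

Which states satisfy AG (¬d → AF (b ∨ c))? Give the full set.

States satisfying ¬d → AF (b ∨ c): {s1, s2, s3, s4, s5, s6}.
States satisfying AG (¬d → AF (b ∨ c)): ∅.

none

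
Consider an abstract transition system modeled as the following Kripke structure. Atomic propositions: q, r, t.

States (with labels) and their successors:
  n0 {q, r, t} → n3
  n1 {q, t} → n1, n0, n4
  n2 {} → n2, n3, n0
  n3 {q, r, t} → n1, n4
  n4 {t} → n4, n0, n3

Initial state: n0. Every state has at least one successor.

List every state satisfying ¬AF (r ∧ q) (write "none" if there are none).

{n1, n2, n4}

States satisfying r ∧ q: {n0, n3}.
States satisfying AF (r ∧ q): {n0, n3}.
States satisfying ¬AF (r ∧ q): {n1, n2, n4}.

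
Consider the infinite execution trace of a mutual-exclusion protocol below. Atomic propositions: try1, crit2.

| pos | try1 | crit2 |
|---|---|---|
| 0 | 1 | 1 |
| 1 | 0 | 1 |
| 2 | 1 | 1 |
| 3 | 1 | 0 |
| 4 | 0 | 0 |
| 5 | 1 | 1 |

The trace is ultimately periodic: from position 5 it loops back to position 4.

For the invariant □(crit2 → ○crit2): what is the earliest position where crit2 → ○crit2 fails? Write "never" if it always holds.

Check crit2 → ○crit2 at each position in order: 0 ✓, 1 ✓.
At position 2 the labels are {crit2, try1} and the next position 3 has {try1}, so crit2 → ○crit2 is false there. This is the first violation.

2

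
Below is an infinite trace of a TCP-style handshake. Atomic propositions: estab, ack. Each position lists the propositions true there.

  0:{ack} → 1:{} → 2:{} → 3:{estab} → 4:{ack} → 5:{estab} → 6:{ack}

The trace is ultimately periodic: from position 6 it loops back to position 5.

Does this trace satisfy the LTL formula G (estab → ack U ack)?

Does not hold

estab → ack U ack must hold at every position from 0 onward. It fails at position 3, so G (estab → ack U ack) is false.
Positions where estab holds: 3, 5.
Check ack U ack at each: 3→fails, 5→fails.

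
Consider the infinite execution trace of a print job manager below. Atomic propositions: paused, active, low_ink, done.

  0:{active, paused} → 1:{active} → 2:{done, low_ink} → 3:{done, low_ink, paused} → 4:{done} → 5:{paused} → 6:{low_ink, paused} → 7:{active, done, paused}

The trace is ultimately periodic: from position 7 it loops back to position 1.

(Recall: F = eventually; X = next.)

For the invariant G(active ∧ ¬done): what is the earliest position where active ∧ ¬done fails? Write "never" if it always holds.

2

Check active ∧ ¬done at each position in order: 0 ✓, 1 ✓.
At position 2 the labels are {done, low_ink}, so active ∧ ¬done is false there. This is the first violation.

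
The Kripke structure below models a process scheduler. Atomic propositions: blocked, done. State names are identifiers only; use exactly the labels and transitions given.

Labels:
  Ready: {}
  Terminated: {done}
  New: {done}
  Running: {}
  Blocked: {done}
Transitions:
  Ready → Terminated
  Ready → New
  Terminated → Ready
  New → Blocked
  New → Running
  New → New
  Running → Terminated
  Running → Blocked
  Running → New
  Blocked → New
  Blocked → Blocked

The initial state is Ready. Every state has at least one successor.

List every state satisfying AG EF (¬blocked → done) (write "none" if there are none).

States satisfying EF (¬blocked → done): {Ready, Terminated, New, Running, Blocked}.
States satisfying AG EF (¬blocked → done): {Ready, Terminated, New, Running, Blocked}.

{Ready, Terminated, New, Running, Blocked}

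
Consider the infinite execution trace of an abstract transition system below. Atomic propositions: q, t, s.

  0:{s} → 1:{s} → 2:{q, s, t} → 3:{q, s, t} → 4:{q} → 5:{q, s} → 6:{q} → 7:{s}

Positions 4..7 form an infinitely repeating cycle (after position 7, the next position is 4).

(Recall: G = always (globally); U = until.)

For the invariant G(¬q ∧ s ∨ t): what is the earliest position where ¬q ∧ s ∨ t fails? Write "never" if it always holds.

Check ¬q ∧ s ∨ t at each position in order: 0 ✓, 1 ✓, 2 ✓, 3 ✓.
At position 4 the labels are {q}, so ¬q ∧ s ∨ t is false there. This is the first violation.

4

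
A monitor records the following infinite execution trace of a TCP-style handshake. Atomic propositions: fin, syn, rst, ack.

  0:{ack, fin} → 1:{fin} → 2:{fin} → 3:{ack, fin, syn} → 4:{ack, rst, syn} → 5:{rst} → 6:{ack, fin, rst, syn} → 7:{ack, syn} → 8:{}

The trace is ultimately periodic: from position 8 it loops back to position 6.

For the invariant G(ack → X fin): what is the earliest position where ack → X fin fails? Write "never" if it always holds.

Check ack → X fin at each position in order: 0 ✓, 1 ✓, 2 ✓.
At position 3 the labels are {ack, fin, syn} and the next position 4 has {ack, rst, syn}, so ack → X fin is false there. This is the first violation.

3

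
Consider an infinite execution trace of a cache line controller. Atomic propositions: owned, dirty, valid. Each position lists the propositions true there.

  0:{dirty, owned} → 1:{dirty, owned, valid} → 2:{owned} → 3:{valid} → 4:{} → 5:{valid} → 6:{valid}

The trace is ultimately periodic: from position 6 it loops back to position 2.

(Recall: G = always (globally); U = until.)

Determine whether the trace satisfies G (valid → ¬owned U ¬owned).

No

valid → ¬owned U ¬owned must hold at every position from 0 onward. It fails at position 1, so G (valid → ¬owned U ¬owned) is false.
Positions where valid holds: 1, 3, 5, 6.
Check ¬owned U ¬owned at each: 1→fails, 3→ok, 5→ok, 6→ok.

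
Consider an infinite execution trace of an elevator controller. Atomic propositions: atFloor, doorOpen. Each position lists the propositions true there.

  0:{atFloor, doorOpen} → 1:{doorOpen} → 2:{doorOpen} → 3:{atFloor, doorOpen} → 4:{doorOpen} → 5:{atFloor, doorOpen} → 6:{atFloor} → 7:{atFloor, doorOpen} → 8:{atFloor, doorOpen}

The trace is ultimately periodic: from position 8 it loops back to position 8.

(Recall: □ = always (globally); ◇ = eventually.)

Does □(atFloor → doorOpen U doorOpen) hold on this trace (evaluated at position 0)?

atFloor → doorOpen U doorOpen must hold at every position from 0 onward. It fails at position 6, so □(atFloor → doorOpen U doorOpen) is false.
Positions where atFloor holds: 0, 3, 5, 6, 7, 8.
Check doorOpen U doorOpen at each: 0→ok, 3→ok, 5→ok, 6→fails, 7→ok, 8→ok.

Violated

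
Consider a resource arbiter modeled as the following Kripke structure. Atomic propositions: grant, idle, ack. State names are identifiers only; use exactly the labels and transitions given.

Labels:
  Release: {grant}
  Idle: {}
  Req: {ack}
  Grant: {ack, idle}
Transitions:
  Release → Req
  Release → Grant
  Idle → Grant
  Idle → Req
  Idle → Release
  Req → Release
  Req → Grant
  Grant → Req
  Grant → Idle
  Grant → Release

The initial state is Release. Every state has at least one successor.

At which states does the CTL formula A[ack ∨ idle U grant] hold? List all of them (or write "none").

{Release}

States satisfying ack ∨ idle: {Req, Grant}.
States satisfying grant: {Release}.
States satisfying A[ack ∨ idle U grant]: {Release}.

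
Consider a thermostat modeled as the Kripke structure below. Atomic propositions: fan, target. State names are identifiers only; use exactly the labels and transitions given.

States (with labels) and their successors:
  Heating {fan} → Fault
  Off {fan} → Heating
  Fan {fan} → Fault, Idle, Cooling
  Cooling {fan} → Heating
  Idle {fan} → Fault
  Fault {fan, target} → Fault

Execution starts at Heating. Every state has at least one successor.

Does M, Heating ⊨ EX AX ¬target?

Does not hold

States satisfying AX ¬target: {Off, Cooling}.
States satisfying EX AX ¬target: {Fan}.
No suitable path/successor from Heating witnesses the formula.
Heating ∉ Sat(EX AX ¬target).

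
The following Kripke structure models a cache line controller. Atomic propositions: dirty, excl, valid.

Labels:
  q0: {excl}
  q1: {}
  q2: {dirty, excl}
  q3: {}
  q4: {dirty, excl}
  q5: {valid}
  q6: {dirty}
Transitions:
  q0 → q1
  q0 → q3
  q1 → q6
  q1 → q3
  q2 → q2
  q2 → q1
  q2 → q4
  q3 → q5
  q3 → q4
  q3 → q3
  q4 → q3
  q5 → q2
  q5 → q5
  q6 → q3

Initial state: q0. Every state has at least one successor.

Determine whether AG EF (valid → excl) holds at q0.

Holds

States satisfying EF (valid → excl): {q0, q1, q2, q3, q4, q5, q6}.
States satisfying AG EF (valid → excl): {q0, q1, q2, q3, q4, q5, q6}.
Every state reachable from q0 satisfies EF (valid → excl).
q0 ∈ Sat(AG EF (valid → excl)).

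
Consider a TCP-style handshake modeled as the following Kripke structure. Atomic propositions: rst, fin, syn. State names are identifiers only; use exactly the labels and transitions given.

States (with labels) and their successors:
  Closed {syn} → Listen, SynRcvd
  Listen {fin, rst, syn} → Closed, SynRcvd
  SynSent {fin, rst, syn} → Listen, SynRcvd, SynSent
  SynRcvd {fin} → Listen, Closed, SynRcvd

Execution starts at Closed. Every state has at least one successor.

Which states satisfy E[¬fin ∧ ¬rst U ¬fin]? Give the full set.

{Closed}

States satisfying ¬fin ∧ ¬rst: {Closed}.
States satisfying ¬fin: {Closed}.
States satisfying E[¬fin ∧ ¬rst U ¬fin]: {Closed}.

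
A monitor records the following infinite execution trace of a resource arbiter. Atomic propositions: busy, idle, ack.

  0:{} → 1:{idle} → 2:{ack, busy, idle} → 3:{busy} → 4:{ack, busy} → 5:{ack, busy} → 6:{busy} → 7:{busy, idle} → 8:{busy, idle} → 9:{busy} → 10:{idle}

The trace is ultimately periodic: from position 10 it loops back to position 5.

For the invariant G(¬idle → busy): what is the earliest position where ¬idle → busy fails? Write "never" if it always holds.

0

At position 0 the labels are {}, so ¬idle → busy is false there. This is the first violation.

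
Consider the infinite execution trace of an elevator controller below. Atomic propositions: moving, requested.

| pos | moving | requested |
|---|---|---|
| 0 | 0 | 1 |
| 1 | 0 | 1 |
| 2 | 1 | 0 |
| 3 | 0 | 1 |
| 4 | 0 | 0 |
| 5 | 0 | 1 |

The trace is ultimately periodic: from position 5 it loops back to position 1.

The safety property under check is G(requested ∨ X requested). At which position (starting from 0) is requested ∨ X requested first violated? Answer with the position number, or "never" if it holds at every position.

requested ∨ X requested holds at every position 0..5, and those are all the positions the trace ever visits, so the invariant G(requested ∨ X requested) is never violated.

never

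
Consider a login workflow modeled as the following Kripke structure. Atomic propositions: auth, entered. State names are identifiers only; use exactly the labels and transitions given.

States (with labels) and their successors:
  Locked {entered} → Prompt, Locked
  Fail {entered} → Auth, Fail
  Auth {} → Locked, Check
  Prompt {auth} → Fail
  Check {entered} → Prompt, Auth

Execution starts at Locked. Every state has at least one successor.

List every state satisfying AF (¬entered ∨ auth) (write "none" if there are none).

{Auth, Prompt, Check}

States satisfying ¬entered ∨ auth: {Auth, Prompt}.
States satisfying AF (¬entered ∨ auth): {Auth, Prompt, Check}.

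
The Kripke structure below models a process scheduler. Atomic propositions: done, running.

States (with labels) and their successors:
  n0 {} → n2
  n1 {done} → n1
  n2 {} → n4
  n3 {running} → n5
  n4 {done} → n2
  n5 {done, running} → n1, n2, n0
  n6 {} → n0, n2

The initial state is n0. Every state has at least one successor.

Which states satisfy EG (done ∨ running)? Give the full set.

{n1, n3, n5}

States satisfying done ∨ running: {n1, n3, n4, n5}.
States satisfying EG (done ∨ running): {n1, n3, n5}.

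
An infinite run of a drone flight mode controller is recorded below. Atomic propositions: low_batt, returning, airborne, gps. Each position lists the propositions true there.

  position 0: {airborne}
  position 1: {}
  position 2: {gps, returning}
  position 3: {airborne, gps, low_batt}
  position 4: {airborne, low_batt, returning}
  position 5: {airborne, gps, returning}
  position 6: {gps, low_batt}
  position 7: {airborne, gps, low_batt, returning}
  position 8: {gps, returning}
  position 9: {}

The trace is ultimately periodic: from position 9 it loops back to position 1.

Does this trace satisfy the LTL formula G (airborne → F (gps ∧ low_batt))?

Holds

airborne → F (gps ∧ low_batt) holds at every position 0..9, and those are all positions ever visited, so G (airborne → F (gps ∧ low_batt)) holds.
Positions where airborne holds: 0, 3, 4, 5, 7.
Check F (gps ∧ low_batt) at each: 0→ok, 3→ok, 4→ok, 5→ok, 7→ok.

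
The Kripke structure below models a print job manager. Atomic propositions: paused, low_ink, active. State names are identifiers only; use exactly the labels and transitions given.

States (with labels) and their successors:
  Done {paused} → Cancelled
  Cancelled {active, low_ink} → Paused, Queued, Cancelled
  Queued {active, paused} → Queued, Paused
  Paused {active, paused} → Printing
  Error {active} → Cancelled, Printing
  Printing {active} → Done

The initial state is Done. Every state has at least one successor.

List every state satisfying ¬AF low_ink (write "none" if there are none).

{Queued}

States satisfying low_ink: {Cancelled}.
States satisfying AF low_ink: {Done, Cancelled, Paused, Error, Printing}.
States satisfying ¬AF low_ink: {Queued}.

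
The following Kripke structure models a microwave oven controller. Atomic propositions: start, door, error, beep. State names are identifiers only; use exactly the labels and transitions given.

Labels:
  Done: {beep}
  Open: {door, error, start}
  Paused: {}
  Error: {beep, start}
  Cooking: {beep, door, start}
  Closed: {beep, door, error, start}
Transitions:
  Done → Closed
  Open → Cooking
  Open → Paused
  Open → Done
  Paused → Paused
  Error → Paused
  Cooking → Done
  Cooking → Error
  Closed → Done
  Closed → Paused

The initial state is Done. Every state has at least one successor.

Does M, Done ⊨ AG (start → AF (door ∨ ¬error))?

Yes

States satisfying start → AF (door ∨ ¬error): {Done, Open, Paused, Error, Cooking, Closed}.
States satisfying AG (start → AF (door ∨ ¬error)): {Done, Open, Paused, Error, Cooking, Closed}.
Every state reachable from Done satisfies start → AF (door ∨ ¬error).
Done ∈ Sat(AG (start → AF (door ∨ ¬error))).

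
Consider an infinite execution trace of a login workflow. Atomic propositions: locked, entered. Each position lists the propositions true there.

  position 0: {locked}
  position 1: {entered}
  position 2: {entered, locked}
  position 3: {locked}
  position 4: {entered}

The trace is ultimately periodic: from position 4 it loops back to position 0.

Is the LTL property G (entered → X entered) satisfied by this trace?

entered → X entered must hold at every position from 0 onward. It fails at position 2, so G (entered → X entered) is false.
Positions where entered holds: 1, 2, 4.
Check X entered at each: 1→ok, 2→fails, 4→fails.

No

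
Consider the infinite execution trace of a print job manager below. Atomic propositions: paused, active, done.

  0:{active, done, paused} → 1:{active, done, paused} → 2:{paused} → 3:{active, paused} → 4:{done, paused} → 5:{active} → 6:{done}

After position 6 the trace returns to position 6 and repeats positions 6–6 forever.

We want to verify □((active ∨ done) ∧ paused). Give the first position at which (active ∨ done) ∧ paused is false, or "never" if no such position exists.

Check (active ∨ done) ∧ paused at each position in order: 0 ✓, 1 ✓.
At position 2 the labels are {paused}, so (active ∨ done) ∧ paused is false there. This is the first violation.

2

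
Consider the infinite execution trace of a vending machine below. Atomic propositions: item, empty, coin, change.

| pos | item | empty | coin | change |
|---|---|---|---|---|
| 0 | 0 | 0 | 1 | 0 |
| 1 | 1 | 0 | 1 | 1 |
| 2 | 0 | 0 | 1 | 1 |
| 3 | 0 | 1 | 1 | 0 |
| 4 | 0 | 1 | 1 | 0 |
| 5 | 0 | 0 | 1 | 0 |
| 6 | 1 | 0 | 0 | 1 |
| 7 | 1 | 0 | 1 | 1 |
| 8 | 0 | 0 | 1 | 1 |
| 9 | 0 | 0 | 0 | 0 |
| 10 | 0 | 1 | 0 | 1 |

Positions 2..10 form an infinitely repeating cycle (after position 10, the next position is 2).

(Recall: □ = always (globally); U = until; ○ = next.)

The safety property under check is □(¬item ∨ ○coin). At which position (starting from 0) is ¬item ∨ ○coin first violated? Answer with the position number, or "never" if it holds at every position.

never

¬item ∨ ○coin holds at every position 0..10, and those are all the positions the trace ever visits, so the invariant □(¬item ∨ ○coin) is never violated.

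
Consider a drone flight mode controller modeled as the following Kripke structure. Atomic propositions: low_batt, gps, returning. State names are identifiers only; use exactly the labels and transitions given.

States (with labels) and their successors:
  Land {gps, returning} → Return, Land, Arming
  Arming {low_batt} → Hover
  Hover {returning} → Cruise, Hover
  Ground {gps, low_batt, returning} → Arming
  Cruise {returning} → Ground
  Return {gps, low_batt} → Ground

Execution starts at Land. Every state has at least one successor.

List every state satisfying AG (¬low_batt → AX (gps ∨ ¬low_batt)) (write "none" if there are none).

{Arming, Hover, Ground, Cruise, Return}

States satisfying ¬low_batt → AX (gps ∨ ¬low_batt): {Arming, Hover, Ground, Cruise, Return}.
States satisfying AG (¬low_batt → AX (gps ∨ ¬low_batt)): {Arming, Hover, Ground, Cruise, Return}.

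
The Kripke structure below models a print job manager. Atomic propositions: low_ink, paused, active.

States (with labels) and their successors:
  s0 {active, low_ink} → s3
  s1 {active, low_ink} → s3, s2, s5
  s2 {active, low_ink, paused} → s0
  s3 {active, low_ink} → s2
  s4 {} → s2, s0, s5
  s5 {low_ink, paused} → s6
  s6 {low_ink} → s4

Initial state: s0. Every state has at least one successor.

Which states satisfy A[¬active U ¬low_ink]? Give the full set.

States satisfying ¬active: {s4, s5, s6}.
States satisfying ¬low_ink: {s4}.
States satisfying A[¬active U ¬low_ink]: {s4, s5, s6}.

{s4, s5, s6}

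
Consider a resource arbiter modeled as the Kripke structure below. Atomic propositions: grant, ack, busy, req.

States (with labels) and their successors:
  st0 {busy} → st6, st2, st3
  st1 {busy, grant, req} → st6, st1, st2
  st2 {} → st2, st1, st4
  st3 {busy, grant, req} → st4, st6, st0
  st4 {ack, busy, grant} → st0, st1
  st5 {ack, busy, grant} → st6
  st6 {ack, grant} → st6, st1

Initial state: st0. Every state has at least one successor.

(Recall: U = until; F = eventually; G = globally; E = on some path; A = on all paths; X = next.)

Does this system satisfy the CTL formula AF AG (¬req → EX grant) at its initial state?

Yes

States satisfying AG (¬req → EX grant): {st0, st1, st2, st3, st4, st5, st6}.
States satisfying AF AG (¬req → EX grant): {st0, st1, st2, st3, st4, st5, st6}.
st0 ∈ Sat(AF AG (¬req → EX grant)).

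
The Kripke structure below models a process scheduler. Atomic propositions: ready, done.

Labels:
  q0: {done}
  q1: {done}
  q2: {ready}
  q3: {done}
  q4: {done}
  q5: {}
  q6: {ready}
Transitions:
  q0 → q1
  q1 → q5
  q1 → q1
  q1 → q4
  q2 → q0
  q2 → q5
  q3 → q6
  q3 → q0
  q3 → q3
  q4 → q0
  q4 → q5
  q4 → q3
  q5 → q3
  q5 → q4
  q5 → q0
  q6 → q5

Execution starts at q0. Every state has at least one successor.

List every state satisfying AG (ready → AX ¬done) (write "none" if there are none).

States satisfying ready → AX ¬done: {q0, q1, q3, q4, q5, q6}.
States satisfying AG (ready → AX ¬done): {q0, q1, q3, q4, q5, q6}.

{q0, q1, q3, q4, q5, q6}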